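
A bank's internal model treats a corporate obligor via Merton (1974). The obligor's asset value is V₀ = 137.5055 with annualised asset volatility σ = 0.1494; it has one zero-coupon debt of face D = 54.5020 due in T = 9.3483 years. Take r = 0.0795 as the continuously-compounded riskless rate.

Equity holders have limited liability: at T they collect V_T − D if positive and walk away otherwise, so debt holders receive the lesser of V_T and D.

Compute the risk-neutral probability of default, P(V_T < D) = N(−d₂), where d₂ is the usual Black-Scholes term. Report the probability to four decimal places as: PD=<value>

d₁ = [ln(V₀/D) + (r + σ²/2)T] / (σ√T)
   = [ln(137.5055/54.5020) + (0.0795 + 0.5·0.1494²)·9.3483] / (0.1494·√9.3483)
   = [0.925427 + 0.847519] / 0.456790 = 3.881310
d₂ = d₁ − σ√T = 3.881310 − 0.456790 = 3.424520
risk-neutral PD = N(−d₂) = N(-3.424520) = 0.000308

PD=0.0003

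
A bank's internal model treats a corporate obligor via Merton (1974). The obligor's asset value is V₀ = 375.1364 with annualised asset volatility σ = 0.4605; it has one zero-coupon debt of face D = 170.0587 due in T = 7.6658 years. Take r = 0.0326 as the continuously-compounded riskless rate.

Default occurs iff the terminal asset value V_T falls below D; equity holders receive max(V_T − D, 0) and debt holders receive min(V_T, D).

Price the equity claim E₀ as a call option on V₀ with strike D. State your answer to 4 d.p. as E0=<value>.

d₁ = [ln(V₀/D) + (r + σ²/2)T] / (σ√T)
   = [ln(375.1364/170.0587) + (0.0326 + 0.5·0.4605²)·7.6658] / (0.4605·√7.6658)
   = [0.791146 + 1.062711] / 1.274995 = 1.454011
d₂ = d₁ − σ√T = 1.454011 − 1.274995 = 0.179017
N(d₁) = 0.927028,  N(d₂) = 0.571038,  e^(−rT) = 0.778875
E₀ = V₀·N(d₁) − D·e^(−rT)·N(d₂)
   = 375.1364·0.927028 − 170.0587·0.778875·0.571038 = 272.125638

E0=272.1256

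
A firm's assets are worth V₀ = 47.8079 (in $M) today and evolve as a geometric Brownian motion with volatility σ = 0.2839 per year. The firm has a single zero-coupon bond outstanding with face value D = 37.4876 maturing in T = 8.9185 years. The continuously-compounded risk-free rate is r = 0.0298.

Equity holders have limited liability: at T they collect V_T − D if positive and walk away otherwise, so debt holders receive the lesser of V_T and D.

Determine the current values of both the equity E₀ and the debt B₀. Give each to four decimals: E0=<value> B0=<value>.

d₁ = [ln(V₀/D) + (r + σ²/2)T] / (σ√T)
   = [ln(47.8079/37.4876) + (0.0298 + 0.5·0.2839²)·8.9185] / (0.2839·√8.9185)
   = [0.243181 + 0.625183] / 0.847835 = 1.024214
d₂ = d₁ − σ√T = 1.024214 − 0.847835 = 0.176379
N(d₁) = 0.847133,  N(d₂) = 0.570002,  e^(−rT) = 0.766614
E₀ = V₀·N(d₁) − D·e^(−rT)·N(d₂)
   = 47.8079·0.847133 − 37.4876·0.766614·0.570002 = 24.118624
B₀ = V₀ − E₀ = 47.8079 − 24.118624 = 23.689276

E0=24.1186 B0=23.6893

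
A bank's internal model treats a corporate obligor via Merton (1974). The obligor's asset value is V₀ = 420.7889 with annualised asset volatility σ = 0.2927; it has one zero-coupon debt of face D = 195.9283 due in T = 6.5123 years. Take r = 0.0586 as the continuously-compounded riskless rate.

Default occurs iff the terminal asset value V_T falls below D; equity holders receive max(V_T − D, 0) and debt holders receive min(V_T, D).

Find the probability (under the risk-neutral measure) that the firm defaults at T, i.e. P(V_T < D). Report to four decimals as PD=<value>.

d₁ = [ln(V₀/D) + (r + σ²/2)T] / (σ√T)
   = [ln(420.7889/195.9283) + (0.0586 + 0.5·0.2927²)·6.5123] / (0.2927·√6.5123)
   = [0.764383 + 0.660586] / 0.746947 = 1.907723
d₂ = d₁ − σ√T = 1.907723 − 0.746947 = 1.160776
risk-neutral PD = N(−d₂) = N(-1.160776) = 0.122867

PD=0.1229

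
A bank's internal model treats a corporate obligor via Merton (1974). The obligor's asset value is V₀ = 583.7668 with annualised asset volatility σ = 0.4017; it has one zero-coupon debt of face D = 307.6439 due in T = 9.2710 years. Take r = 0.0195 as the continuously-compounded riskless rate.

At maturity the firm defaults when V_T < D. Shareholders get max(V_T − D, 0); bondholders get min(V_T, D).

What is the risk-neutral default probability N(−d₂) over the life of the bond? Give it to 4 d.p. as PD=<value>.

PD=0.4761

d₁ = [ln(V₀/D) + (r + σ²/2)T] / (σ√T)
   = [ln(583.7668/307.6439) + (0.0195 + 0.5·0.4017²)·9.2710] / (0.4017·√9.2710)
   = [0.640559 + 0.928782] / 1.223109 = 1.283075
d₂ = d₁ − σ√T = 1.283075 − 1.223109 = 0.059966
risk-neutral PD = N(−d₂) = N(-0.059966) = 0.476091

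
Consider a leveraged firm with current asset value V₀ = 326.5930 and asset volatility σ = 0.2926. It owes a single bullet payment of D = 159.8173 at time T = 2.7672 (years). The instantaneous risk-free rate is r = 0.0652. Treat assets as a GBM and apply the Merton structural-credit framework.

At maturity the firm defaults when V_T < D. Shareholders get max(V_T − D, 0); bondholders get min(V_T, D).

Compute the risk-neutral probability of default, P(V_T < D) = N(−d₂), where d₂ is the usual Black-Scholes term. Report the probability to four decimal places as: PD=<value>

PD=0.0553

d₁ = [ln(V₀/D) + (r + σ²/2)T] / (σ√T)
   = [ln(326.5930/159.8173) + (0.0652 + 0.5·0.2926²)·2.7672] / (0.2926·√2.7672)
   = [0.714683 + 0.298878] / 0.486737 = 2.082359
d₂ = d₁ − σ√T = 2.082359 − 0.486737 = 1.595621
risk-neutral PD = N(−d₂) = N(-1.595621) = 0.055287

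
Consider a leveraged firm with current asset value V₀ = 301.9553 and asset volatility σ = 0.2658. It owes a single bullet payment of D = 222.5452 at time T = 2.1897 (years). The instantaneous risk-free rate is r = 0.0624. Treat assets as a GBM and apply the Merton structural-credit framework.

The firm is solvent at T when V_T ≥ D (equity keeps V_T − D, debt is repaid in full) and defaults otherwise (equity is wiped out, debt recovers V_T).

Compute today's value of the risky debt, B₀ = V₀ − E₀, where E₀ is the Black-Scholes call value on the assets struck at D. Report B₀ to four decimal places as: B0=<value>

B0=187.9622

d₁ = [ln(V₀/D) + (r + σ²/2)T] / (σ√T)
   = [ln(301.9553/222.5452) + (0.0624 + 0.5·0.2658²)·2.1897] / (0.2658·√2.1897)
   = [0.305149 + 0.213988] / 0.393321 = 1.319880
d₂ = d₁ − σ√T = 1.319880 − 0.393321 = 0.926559
N(d₁) = 0.906563,  N(d₂) = 0.822922,  e^(−rT) = 0.872287
E₀ = V₀·N(d₁) − D·e^(−rT)·N(d₂)
   = 301.9553·0.906563 − 222.5452·0.872287·0.822922 = 113.993060
B₀ = V₀ − E₀ = 301.9553 − 113.993060 = 187.962240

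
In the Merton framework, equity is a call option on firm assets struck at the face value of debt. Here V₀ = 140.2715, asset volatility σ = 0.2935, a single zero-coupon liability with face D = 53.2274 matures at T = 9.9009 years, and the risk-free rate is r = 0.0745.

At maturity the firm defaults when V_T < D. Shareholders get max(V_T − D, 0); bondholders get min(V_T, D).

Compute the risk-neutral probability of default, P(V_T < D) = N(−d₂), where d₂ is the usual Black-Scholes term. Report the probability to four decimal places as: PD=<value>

PD=0.0828

d₁ = [ln(V₀/D) + (r + σ²/2)T] / (σ√T)
   = [ln(140.2715/53.2274) + (0.0745 + 0.5·0.2935²)·9.9009] / (0.2935·√9.9009)
   = [0.969007 + 1.164060] / 0.923518 = 2.309718
d₂ = d₁ − σ√T = 2.309718 − 0.923518 = 1.386200
risk-neutral PD = N(−d₂) = N(-1.386200) = 0.082843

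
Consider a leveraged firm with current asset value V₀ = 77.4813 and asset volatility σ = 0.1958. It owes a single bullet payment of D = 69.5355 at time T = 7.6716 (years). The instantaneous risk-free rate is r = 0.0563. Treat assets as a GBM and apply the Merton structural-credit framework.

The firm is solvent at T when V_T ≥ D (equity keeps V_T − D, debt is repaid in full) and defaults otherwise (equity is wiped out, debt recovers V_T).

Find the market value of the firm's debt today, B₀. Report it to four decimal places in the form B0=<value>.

d₁ = [ln(V₀/D) + (r + σ²/2)T] / (σ√T)
   = [ln(77.4813/69.5355) + (0.0563 + 0.5·0.1958²)·7.6716] / (0.1958·√7.6716)
   = [0.108199 + 0.578967] / 0.542320 = 1.267085
d₂ = d₁ − σ√T = 1.267085 − 0.542320 = 0.724765
N(d₁) = 0.897438,  N(d₂) = 0.765702,  e^(−rT) = 0.649267
E₀ = V₀·N(d₁) − D·e^(−rT)·N(d₂)
   = 77.4813·0.897438 − 69.5355·0.649267·0.765702 = 34.965399
B₀ = V₀ − E₀ = 77.4813 − 34.965399 = 42.515901

B0=42.5159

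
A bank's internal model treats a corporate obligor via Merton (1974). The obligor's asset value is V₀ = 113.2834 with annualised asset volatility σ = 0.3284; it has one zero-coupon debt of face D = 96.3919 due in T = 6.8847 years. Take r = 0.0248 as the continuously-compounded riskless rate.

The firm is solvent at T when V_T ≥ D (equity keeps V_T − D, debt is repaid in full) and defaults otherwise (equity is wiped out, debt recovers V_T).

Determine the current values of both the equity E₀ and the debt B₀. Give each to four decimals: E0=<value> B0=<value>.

E0=50.6546 B0=62.6288

d₁ = [ln(V₀/D) + (r + σ²/2)T] / (σ√T)
   = [ln(113.2834/96.3919) + (0.0248 + 0.5·0.3284²)·6.8847] / (0.3284·√6.8847)
   = [0.161470 + 0.541986] / 0.861679 = 0.816379
d₂ = d₁ − σ√T = 0.816379 − 0.861679 = -0.045301
N(d₁) = 0.792858,  N(d₂) = 0.481934,  e^(−rT) = 0.843040
E₀ = V₀·N(d₁) − D·e^(−rT)·N(d₂)
   = 113.2834·0.792858 − 96.3919·0.843040·0.481934 = 50.654643
B₀ = V₀ − E₀ = 113.2834 − 50.654643 = 62.628757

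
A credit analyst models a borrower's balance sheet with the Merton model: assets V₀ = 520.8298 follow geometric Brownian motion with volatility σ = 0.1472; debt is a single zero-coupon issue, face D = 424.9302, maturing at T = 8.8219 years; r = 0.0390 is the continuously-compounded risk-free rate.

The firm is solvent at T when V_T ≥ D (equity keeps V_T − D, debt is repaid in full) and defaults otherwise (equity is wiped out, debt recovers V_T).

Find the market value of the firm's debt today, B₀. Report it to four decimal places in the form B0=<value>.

d₁ = [ln(V₀/D) + (r + σ²/2)T] / (σ√T)
   = [ln(520.8298/424.9302) + (0.0390 + 0.5·0.1472²)·8.8219] / (0.1472·√8.8219)
   = [0.203498 + 0.439630] / 0.437209 = 1.470987
d₂ = d₁ − σ√T = 1.470987 − 0.437209 = 1.033778
N(d₁) = 0.929353,  N(d₂) = 0.849380,  e^(−rT) = 0.708891
E₀ = V₀·N(d₁) − D·e^(−rT)·N(d₂)
   = 520.8298·0.929353 − 424.9302·0.708891·0.849380 = 228.176651
B₀ = V₀ − E₀ = 520.8298 − 228.176651 = 292.653149

B0=292.6531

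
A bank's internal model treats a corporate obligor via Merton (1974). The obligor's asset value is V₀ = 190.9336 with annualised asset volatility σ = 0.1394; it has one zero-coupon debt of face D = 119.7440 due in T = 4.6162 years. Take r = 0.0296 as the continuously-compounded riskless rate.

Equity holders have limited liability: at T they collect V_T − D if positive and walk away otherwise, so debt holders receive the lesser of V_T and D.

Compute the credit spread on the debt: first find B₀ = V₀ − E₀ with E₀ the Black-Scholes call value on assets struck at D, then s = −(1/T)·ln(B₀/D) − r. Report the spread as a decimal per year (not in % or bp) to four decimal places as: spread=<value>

d₁ = [ln(V₀/D) + (r + σ²/2)T] / (σ√T)
   = [ln(190.9336/119.7440) + (0.0296 + 0.5·0.1394²)·4.6162] / (0.1394·√4.6162)
   = [0.466570 + 0.181491] / 0.299506 = 2.163768
d₂ = d₁ − σ√T = 2.163768 − 0.299506 = 1.864263
N(d₁) = 0.984759,  N(d₂) = 0.968858,  e^(−rT) = 0.872285
E₀ = V₀·N(d₁) − D·e^(−rT)·N(d₂)
   = 190.9336·0.984759 − 119.7440·0.872285·0.968858 = 86.825572
B₀ = V₀ − E₀ = 190.9336 − 86.825572 = 104.108028
spread = −(1/T)·ln(B₀/D) − r = −(1/4.6162)·ln(104.108028/119.7440) − 0.0296 = 0.00071217

spread=0.0007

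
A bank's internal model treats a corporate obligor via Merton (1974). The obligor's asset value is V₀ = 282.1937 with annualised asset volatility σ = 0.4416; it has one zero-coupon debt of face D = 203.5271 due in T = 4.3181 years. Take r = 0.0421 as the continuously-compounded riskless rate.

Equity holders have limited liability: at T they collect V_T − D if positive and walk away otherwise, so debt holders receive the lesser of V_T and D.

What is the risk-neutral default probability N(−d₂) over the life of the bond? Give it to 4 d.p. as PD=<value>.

d₁ = [ln(V₀/D) + (r + σ²/2)T] / (σ√T)
   = [ln(282.1937/203.5271) + (0.0421 + 0.5·0.4416²)·4.3181] / (0.4416·√4.3181)
   = [0.326795 + 0.602830] / 0.917647 = 1.013053
d₂ = d₁ − σ√T = 1.013053 − 0.917647 = 0.095406
risk-neutral PD = N(−d₂) = N(-0.095406) = 0.461996

PD=0.4620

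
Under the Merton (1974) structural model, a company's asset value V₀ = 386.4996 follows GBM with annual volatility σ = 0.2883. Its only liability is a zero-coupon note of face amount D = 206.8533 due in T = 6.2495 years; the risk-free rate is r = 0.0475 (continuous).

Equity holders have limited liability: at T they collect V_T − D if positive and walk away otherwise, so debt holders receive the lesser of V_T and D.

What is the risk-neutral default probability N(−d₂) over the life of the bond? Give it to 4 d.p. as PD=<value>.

d₁ = [ln(V₀/D) + (r + σ²/2)T] / (σ√T)
   = [ln(386.4996/206.8533) + (0.0475 + 0.5·0.2883²)·6.2495] / (0.2883·√6.2495)
   = [0.625121 + 0.556571] / 0.720721 = 1.639596
d₂ = d₁ − σ√T = 1.639596 − 0.720721 = 0.918875
risk-neutral PD = N(−d₂) = N(-0.918875) = 0.179080

PD=0.1791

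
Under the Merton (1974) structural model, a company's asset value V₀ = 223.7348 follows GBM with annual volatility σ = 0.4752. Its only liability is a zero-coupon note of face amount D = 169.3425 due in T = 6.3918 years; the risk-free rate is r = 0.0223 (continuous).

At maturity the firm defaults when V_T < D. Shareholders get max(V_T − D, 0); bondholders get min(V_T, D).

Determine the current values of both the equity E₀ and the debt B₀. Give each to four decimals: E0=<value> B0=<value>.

d₁ = [ln(V₀/D) + (r + σ²/2)T] / (σ√T)
   = [ln(223.7348/169.3425) + (0.0223 + 0.5·0.4752²)·6.3918] / (0.4752·√6.3918)
   = [0.278538 + 0.864219] / 1.201401 = 0.951187
d₂ = d₁ − σ√T = 0.951187 − 1.201401 = -0.250214
N(d₁) = 0.829245,  N(d₂) = 0.401211,  e^(−rT) = 0.867155
E₀ = V₀·N(d₁) − D·e^(−rT)·N(d₂)
   = 223.7348·0.829245 − 169.3425·0.867155·0.401211 = 126.614708
B₀ = V₀ − E₀ = 223.7348 − 126.614708 = 97.120092

E0=126.6147 B0=97.1201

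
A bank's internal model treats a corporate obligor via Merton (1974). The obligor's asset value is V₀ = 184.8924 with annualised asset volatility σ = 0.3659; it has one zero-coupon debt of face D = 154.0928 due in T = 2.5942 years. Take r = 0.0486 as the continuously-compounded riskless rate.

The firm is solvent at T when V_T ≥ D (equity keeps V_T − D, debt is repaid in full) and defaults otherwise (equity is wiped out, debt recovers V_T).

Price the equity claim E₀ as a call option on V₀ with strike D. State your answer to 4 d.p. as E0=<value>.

E0=66.4746

d₁ = [ln(V₀/D) + (r + σ²/2)T] / (σ√T)
   = [ln(184.8924/154.0928) + (0.0486 + 0.5·0.3659²)·2.5942] / (0.3659·√2.5942)
   = [0.182219 + 0.299738] / 0.589338 = 0.817794
d₂ = d₁ − σ√T = 0.817794 − 0.589338 = 0.228456
N(d₁) = 0.793262,  N(d₂) = 0.590354,  e^(−rT) = 0.881546
E₀ = V₀·N(d₁) − D·e^(−rT)·N(d₂)
   = 184.8924·0.793262 − 154.0928·0.881546·0.590354 = 66.474564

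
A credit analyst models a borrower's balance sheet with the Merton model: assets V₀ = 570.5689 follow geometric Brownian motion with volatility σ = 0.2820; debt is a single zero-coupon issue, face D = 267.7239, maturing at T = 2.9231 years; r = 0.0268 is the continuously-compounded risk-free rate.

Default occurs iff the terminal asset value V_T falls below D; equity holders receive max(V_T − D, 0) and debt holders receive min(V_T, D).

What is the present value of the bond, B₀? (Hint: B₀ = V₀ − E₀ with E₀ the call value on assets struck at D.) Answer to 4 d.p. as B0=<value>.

B0=244.5530

d₁ = [ln(V₀/D) + (r + σ²/2)T] / (σ√T)
   = [ln(570.5689/267.7239) + (0.0268 + 0.5·0.2820²)·2.9231] / (0.2820·√2.9231)
   = [0.756678 + 0.194567] / 0.482138 = 1.972975
d₂ = d₁ − σ√T = 1.972975 − 0.482138 = 1.490837
N(d₁) = 0.975751,  N(d₂) = 0.931998,  e^(−rT) = 0.924651
E₀ = V₀·N(d₁) − D·e^(−rT)·N(d₂)
   = 570.5689·0.975751 − 267.7239·0.924651·0.931998 = 326.015921
B₀ = V₀ − E₀ = 570.5689 − 326.015921 = 244.552979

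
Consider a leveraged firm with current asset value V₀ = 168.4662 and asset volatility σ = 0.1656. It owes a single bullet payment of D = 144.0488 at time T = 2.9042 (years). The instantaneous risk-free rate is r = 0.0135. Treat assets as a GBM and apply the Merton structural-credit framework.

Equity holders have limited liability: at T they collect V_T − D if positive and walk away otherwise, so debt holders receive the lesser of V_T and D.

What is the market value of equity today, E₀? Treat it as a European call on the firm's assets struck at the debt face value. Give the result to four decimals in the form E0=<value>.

E0=36.1457

d₁ = [ln(V₀/D) + (r + σ²/2)T] / (σ√T)
   = [ln(168.4662/144.0488) + (0.0135 + 0.5·0.1656²)·2.9042] / (0.1656·√2.9042)
   = [0.156583 + 0.079028] / 0.282211 = 0.834877
d₂ = d₁ − σ√T = 0.834877 − 0.282211 = 0.552666
N(d₁) = 0.798106,  N(d₂) = 0.709754,  e^(−rT) = 0.961552
E₀ = V₀·N(d₁) − D·e^(−rT)·N(d₂)
   = 168.4662·0.798106 − 144.0488·0.961552·0.709754 = 36.145659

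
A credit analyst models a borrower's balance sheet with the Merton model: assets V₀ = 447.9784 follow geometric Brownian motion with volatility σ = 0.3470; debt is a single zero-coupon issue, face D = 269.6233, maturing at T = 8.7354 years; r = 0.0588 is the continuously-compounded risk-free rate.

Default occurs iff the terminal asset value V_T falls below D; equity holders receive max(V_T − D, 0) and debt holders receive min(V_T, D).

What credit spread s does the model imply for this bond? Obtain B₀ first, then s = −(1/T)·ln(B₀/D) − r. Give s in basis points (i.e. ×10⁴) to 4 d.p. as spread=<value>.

d₁ = [ln(V₀/D) + (r + σ²/2)T] / (σ√T)
   = [ln(447.9784/269.6233) + (0.0588 + 0.5·0.3470²)·8.7354] / (0.3470·√8.7354)
   = [0.507719 + 1.039552] / 1.025583 = 1.508674
d₂ = d₁ − σ√T = 1.508674 − 1.025583 = 0.483091
N(d₁) = 0.934309,  N(d₂) = 0.685485,  e^(−rT) = 0.598313
E₀ = V₀·N(d₁) − D·e^(−rT)·N(d₂)
   = 447.9784·0.934309 − 269.6233·0.598313·0.685485 = 307.968513
B₀ = V₀ − E₀ = 447.9784 − 307.968513 = 140.009887
spread = −(1/T)·ln(B₀/D) − r = −(1/8.7354)·ln(140.009887/269.6233) − 0.0588 = 0.01621806
in basis points: 0.01621806 × 10⁴ = 162.1806 bp

spread=162.1806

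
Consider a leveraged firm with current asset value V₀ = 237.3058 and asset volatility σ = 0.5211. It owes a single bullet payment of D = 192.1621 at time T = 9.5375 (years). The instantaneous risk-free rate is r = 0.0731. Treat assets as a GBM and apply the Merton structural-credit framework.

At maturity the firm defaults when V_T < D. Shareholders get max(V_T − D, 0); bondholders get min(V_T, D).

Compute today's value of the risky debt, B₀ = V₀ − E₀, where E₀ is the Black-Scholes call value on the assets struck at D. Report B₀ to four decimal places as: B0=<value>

d₁ = [ln(V₀/D) + (r + σ²/2)T] / (σ√T)
   = [ln(237.3058/192.1621) + (0.0731 + 0.5·0.5211²)·9.5375] / (0.5211·√9.5375)
   = [0.211010 + 1.992122] / 1.609305 = 1.368996
d₂ = d₁ − σ√T = 1.368996 − 1.609305 = -0.240308
N(d₁) = 0.914500,  N(d₂) = 0.405046,  e^(−rT) = 0.497982
E₀ = V₀·N(d₁) − D·e^(−rT)·N(d₂)
   = 237.3058·0.914500 − 192.1621·0.497982·0.405046 = 178.255973
B₀ = V₀ − E₀ = 237.3058 − 178.255973 = 59.049827

B0=59.0498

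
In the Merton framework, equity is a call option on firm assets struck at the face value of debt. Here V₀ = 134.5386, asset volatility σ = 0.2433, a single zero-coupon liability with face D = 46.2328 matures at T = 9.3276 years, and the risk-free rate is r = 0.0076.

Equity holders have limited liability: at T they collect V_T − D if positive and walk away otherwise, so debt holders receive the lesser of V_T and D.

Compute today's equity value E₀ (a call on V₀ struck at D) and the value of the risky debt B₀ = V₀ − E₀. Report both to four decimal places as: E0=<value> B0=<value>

d₁ = [ln(V₀/D) + (r + σ²/2)T] / (σ√T)
   = [ln(134.5386/46.2328) + (0.0076 + 0.5·0.2433²)·9.3276] / (0.2433·√9.3276)
   = [1.068162 + 0.346963] / 0.743065 = 1.904441
d₂ = d₁ − σ√T = 1.904441 − 0.743065 = 1.161376
N(d₁) = 0.971574,  N(d₂) = 0.877255,  e^(−rT) = 0.931565
E₀ = V₀·N(d₁) − D·e^(−rT)·N(d₂)
   = 134.5386·0.971574 − 46.2328·0.931565·0.877255 = 92.931782
B₀ = V₀ − E₀ = 134.5386 − 92.931782 = 41.606818

E0=92.9318 B0=41.6068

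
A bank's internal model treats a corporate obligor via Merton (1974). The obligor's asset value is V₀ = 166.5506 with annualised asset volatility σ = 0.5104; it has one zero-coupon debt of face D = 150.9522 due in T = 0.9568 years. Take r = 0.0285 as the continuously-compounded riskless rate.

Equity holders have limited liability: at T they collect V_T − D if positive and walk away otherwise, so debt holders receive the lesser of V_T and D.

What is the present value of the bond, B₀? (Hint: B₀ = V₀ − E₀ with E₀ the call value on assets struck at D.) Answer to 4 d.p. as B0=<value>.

d₁ = [ln(V₀/D) + (r + σ²/2)T] / (σ√T)
   = [ln(166.5506/150.9522) + (0.0285 + 0.5·0.5104²)·0.9568] / (0.5104·√0.9568)
   = [0.098336 + 0.151896] / 0.499254 = 0.501212
d₂ = d₁ − σ√T = 0.501212 − 0.499254 = 0.001958
N(d₁) = 0.691889,  N(d₂) = 0.500781,  e^(−rT) = 0.973100
E₀ = V₀·N(d₁) − D·e^(−rT)·N(d₂)
   = 166.5506·0.691889 − 150.9522·0.973100·0.500781 = 41.674007
B₀ = V₀ − E₀ = 166.5506 − 41.674007 = 124.876593

B0=124.8766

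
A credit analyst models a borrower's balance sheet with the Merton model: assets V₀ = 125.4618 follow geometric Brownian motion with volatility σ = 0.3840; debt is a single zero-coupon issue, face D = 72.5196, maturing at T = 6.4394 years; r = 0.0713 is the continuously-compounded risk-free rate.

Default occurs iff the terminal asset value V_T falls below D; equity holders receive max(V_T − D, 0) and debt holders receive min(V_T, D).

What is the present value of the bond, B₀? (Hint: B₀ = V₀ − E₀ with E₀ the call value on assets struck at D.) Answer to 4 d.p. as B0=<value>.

B0=40.4711

d₁ = [ln(V₀/D) + (r + σ²/2)T] / (σ√T)
   = [ln(125.4618/72.5196) + (0.0713 + 0.5·0.3840²)·6.4394] / (0.3840·√6.4394)
   = [0.548144 + 0.933893] / 0.974437 = 1.520916
d₂ = d₁ − σ√T = 1.520916 − 0.974437 = 0.546479
N(d₁) = 0.935860,  N(d₂) = 0.707632,  e^(−rT) = 0.631834
E₀ = V₀·N(d₁) − D·e^(−rT)·N(d₂)
   = 125.4618·0.935860 − 72.5196·0.631834·0.707632 = 84.990720
B₀ = V₀ − E₀ = 125.4618 − 84.990720 = 40.471080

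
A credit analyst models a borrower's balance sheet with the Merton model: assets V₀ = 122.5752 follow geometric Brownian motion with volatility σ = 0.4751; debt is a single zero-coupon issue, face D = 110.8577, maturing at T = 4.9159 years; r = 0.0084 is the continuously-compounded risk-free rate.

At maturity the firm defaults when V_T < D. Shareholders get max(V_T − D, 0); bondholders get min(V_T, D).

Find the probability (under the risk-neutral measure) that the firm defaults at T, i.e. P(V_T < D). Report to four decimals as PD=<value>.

d₁ = [ln(V₀/D) + (r + σ²/2)T] / (σ√T)
   = [ln(122.5752/110.8577) + (0.0084 + 0.5·0.4751²)·4.9159] / (0.4751·√4.9159)
   = [0.100477 + 0.596102] / 1.053384 = 0.661278
d₂ = d₁ − σ√T = 0.661278 − 1.053384 = -0.392106
risk-neutral PD = N(−d₂) = N(0.392106) = 0.652510

PD=0.6525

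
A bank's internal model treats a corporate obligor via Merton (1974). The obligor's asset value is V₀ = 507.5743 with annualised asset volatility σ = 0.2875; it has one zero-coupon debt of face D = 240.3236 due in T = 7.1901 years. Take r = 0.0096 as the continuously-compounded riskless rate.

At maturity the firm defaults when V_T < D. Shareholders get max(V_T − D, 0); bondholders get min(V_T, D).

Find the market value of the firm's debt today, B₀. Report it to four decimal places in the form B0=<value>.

B0=205.8691

d₁ = [ln(V₀/D) + (r + σ²/2)T] / (σ√T)
   = [ln(507.5743/240.3236) + (0.0096 + 0.5·0.2875²)·7.1901] / (0.2875·√7.1901)
   = [0.747657 + 0.366178] / 0.770913 = 1.444826
d₂ = d₁ − σ√T = 1.444826 − 0.770913 = 0.673913
N(d₁) = 0.925747,  N(d₂) = 0.749817,  e^(−rT) = 0.933303
E₀ = V₀·N(d₁) − D·e^(−rT)·N(d₂)
   = 507.5743·0.925747 − 240.3236·0.933303·0.749817 = 301.705178
B₀ = V₀ − E₀ = 507.5743 − 301.705178 = 205.869122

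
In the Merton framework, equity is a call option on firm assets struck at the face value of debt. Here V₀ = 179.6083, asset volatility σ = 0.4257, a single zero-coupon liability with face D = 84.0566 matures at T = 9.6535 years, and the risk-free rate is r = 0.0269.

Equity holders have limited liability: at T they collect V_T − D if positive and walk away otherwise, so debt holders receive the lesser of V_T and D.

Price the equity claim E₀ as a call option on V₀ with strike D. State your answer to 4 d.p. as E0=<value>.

E0=130.7062

d₁ = [ln(V₀/D) + (r + σ²/2)T] / (σ√T)
   = [ln(179.6083/84.0566) + (0.0269 + 0.5·0.4257²)·9.6535] / (0.4257·√9.6535)
   = [0.759288 + 1.134385] / 1.322653 = 1.431723
d₂ = d₁ − σ√T = 1.431723 − 1.322653 = 0.109069
N(d₁) = 0.923888,  N(d₂) = 0.543426,  e^(−rT) = 0.771299
E₀ = V₀·N(d₁) − D·e^(−rT)·N(d₂)
   = 179.6083·0.923888 − 84.0566·0.771299·0.543426 = 130.706195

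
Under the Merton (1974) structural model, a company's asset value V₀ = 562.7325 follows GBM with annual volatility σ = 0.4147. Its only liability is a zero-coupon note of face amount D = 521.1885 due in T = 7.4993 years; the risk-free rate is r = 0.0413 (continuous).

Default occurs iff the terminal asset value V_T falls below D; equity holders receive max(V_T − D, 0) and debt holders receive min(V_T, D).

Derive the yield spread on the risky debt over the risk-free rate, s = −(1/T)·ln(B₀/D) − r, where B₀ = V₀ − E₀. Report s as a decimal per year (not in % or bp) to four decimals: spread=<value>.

spread=0.0519

d₁ = [ln(V₀/D) + (r + σ²/2)T] / (σ√T)
   = [ln(562.7325/521.1885) + (0.0413 + 0.5·0.4147²)·7.4993] / (0.4147·√7.4993)
   = [0.076693 + 0.954571] / 1.135650 = 0.908083
d₂ = d₁ − σ√T = 0.908083 − 1.135650 = -0.227567
N(d₁) = 0.818083,  N(d₂) = 0.409991,  e^(−rT) = 0.733652
E₀ = V₀·N(d₁) − D·e^(−rT)·N(d₂)
   = 562.7325·0.818083 − 521.1885·0.733652·0.409991 = 303.593012
B₀ = V₀ − E₀ = 562.7325 − 303.593012 = 259.139488
spread = −(1/T)·ln(B₀/D) − r = −(1/7.4993)·ln(259.139488/521.1885) − 0.0413 = 0.05187474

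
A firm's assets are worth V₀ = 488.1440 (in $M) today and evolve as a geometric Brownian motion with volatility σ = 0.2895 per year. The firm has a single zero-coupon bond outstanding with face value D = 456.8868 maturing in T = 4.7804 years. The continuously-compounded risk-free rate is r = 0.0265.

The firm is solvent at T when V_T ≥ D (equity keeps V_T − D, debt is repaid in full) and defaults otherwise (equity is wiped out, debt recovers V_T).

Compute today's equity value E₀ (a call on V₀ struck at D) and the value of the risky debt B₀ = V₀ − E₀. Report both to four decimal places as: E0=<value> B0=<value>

d₁ = [ln(V₀/D) + (r + σ²/2)T] / (σ√T)
   = [ln(488.1440/456.8868) + (0.0265 + 0.5·0.2895²)·4.7804] / (0.2895·√4.7804)
   = [0.066175 + 0.327004] / 0.632966 = 0.621168
d₂ = d₁ − σ√T = 0.621168 − 0.632966 = -0.011798
N(d₁) = 0.732756,  N(d₂) = 0.495293,  e^(−rT) = 0.881015
E₀ = V₀·N(d₁) − D·e^(−rT)·N(d₂)
   = 488.1440·0.732756 − 456.8868·0.881015·0.495293 = 158.322707
B₀ = V₀ − E₀ = 488.1440 − 158.322707 = 329.821293

E0=158.3227 B0=329.8213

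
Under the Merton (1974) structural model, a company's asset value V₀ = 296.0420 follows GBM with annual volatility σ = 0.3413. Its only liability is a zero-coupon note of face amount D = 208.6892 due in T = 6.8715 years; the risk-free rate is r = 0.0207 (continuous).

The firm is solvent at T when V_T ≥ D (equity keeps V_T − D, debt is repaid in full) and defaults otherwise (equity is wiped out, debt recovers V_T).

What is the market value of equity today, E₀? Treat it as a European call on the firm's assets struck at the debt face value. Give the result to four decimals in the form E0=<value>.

d₁ = [ln(V₀/D) + (r + σ²/2)T] / (σ√T)
   = [ln(296.0420/208.6892) + (0.0207 + 0.5·0.3413²)·6.8715] / (0.3413·√6.8715)
   = [0.349655 + 0.542456] / 0.894668 = 0.997142
d₂ = d₁ − σ√T = 0.997142 − 0.894668 = 0.102473
N(d₁) = 0.840652,  N(d₂) = 0.540809,  e^(−rT) = 0.867413
E₀ = V₀·N(d₁) − D·e^(−rT)·N(d₂)
   = 296.0420·0.840652 − 208.6892·0.867413·0.540809 = 150.971146

E0=150.9711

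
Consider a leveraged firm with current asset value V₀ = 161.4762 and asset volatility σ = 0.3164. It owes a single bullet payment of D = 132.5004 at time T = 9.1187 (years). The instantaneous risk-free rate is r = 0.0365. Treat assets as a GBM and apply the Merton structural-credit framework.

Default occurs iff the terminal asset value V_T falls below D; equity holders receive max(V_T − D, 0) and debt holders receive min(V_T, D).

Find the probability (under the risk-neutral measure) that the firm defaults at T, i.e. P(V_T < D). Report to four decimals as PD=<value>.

PD=0.4691

d₁ = [ln(V₀/D) + (r + σ²/2)T] / (σ√T)
   = [ln(161.4762/132.5004) + (0.0365 + 0.5·0.3164²)·9.1187] / (0.3164·√9.1187)
   = [0.197772 + 0.789264] / 0.955439 = 1.033071
d₂ = d₁ − σ√T = 1.033071 − 0.955439 = 0.077632
risk-neutral PD = N(−d₂) = N(-0.077632) = 0.469060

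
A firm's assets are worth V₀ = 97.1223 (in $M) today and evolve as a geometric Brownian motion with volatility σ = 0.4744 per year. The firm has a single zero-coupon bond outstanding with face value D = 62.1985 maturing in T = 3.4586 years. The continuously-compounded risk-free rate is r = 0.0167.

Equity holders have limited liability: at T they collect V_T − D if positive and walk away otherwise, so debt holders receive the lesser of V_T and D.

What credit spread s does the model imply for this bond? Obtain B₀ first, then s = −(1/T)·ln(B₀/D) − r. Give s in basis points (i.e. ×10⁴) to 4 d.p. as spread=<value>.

d₁ = [ln(V₀/D) + (r + σ²/2)T] / (σ√T)
   = [ln(97.1223/62.1985) + (0.0167 + 0.5·0.4744²)·3.4586] / (0.4744·√3.4586)
   = [0.445640 + 0.446947] / 0.882256 = 1.011709
d₂ = d₁ − σ√T = 1.011709 − 0.882256 = 0.129453
N(d₁) = 0.844161,  N(d₂) = 0.551500,  e^(−rT) = 0.943878
E₀ = V₀·N(d₁) − D·e^(−rT)·N(d₂)
   = 97.1223·0.844161 − 62.1985·0.943878·0.551500 = 49.609543
B₀ = V₀ − E₀ = 97.1223 − 49.609543 = 47.512757
spread = −(1/T)·ln(B₀/D) − r = −(1/3.4586)·ln(47.512757/62.1985) − 0.0167 = 0.06117331
in basis points: 0.06117331 × 10⁴ = 611.7331 bp

spread=611.7331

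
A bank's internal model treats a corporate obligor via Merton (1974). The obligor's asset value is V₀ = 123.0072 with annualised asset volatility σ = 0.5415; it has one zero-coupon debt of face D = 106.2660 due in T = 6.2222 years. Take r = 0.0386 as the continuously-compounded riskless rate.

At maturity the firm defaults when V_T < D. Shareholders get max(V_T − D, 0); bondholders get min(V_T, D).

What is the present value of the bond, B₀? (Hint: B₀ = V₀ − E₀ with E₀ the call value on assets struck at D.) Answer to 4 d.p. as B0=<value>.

d₁ = [ln(V₀/D) + (r + σ²/2)T] / (σ√T)
   = [ln(123.0072/106.2660) + (0.0386 + 0.5·0.5415²)·6.2222] / (0.5415·√6.2222)
   = [0.146298 + 1.152421] / 1.350736 = 0.961489
d₂ = d₁ − σ√T = 0.961489 − 1.350736 = -0.389247
N(d₁) = 0.831847,  N(d₂) = 0.348547,  e^(−rT) = 0.786489
E₀ = V₀·N(d₁) − D·e^(−rT)·N(d₂)
   = 123.0072·0.831847 − 106.2660·0.786489·0.348547 = 73.192653
B₀ = V₀ − E₀ = 123.0072 − 73.192653 = 49.814547

B0=49.8145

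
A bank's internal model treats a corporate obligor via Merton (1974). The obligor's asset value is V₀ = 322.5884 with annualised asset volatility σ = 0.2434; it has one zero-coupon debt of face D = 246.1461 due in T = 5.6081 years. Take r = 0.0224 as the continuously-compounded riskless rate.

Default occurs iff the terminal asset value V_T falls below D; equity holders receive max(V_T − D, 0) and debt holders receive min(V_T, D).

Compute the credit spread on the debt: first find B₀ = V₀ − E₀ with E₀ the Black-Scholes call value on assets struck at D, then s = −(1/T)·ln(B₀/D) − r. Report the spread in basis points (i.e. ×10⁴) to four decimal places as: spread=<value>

spread=188.3406

d₁ = [ln(V₀/D) + (r + σ²/2)T] / (σ√T)
   = [ln(322.5884/246.1461) + (0.0224 + 0.5·0.2434²)·5.6081] / (0.2434·√5.6081)
   = [0.270452 + 0.291743] / 0.576406 = 0.975346
d₂ = d₁ − σ√T = 0.975346 − 0.576406 = 0.398940
N(d₁) = 0.835306,  N(d₂) = 0.655031,  e^(−rT) = 0.881949
E₀ = V₀·N(d₁) − D·e^(−rT)·N(d₂)
   = 322.5884·0.835306 − 246.1461·0.881949·0.655031 = 127.260336
B₀ = V₀ − E₀ = 322.5884 − 127.260336 = 195.328064
spread = −(1/T)·ln(B₀/D) − r = −(1/5.6081)·ln(195.328064/246.1461) − 0.0224 = 0.01883406
in basis points: 0.01883406 × 10⁴ = 188.3406 bp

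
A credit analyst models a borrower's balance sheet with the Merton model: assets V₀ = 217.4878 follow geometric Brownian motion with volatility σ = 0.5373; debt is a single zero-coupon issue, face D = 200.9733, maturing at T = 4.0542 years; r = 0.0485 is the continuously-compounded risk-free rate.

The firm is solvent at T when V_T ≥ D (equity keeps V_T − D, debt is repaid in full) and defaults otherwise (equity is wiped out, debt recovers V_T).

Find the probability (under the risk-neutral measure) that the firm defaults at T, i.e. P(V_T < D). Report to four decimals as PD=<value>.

PD=0.6126

d₁ = [ln(V₀/D) + (r + σ²/2)T] / (σ√T)
   = [ln(217.4878/200.9733) + (0.0485 + 0.5·0.5373²)·4.0542] / (0.5373·√4.0542)
   = [0.078971 + 0.781835] / 1.081856 = 0.795675
d₂ = d₁ − σ√T = 0.795675 − 1.081856 = -0.286181
risk-neutral PD = N(−d₂) = N(0.286181) = 0.612630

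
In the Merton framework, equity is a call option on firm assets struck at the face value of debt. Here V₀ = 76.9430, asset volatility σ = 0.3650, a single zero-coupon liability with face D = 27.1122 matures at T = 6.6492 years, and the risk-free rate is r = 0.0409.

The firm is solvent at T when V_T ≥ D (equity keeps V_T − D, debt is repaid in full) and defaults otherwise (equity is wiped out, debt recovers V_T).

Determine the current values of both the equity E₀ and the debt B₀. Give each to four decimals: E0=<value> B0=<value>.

d₁ = [ln(V₀/D) + (r + σ²/2)T] / (σ√T)
   = [ln(76.9430/27.1122) + (0.0409 + 0.5·0.3650²)·6.6492] / (0.3650·√6.6492)
   = [1.043081 + 0.714872] / 0.941191 = 1.867797
d₂ = d₁ − σ√T = 1.867797 − 0.941191 = 0.926607
N(d₁) = 0.969105,  N(d₂) = 0.822935,  e^(−rT) = 0.761891
E₀ = V₀·N(d₁) − D·e^(−rT)·N(d₂)
   = 76.9430·0.969105 − 27.1122·0.761891·0.822935 = 57.566859
B₀ = V₀ − E₀ = 76.9430 − 57.566859 = 19.376141

E0=57.5669 B0=19.3761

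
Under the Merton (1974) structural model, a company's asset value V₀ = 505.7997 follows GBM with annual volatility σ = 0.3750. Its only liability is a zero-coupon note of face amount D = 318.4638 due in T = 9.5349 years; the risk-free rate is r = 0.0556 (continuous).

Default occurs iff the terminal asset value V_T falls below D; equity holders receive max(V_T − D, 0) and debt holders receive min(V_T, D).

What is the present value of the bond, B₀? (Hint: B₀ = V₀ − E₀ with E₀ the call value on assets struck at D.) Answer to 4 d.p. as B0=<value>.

B0=152.4253

d₁ = [ln(V₀/D) + (r + σ²/2)T] / (σ√T)
   = [ln(505.7997/318.4638) + (0.0556 + 0.5·0.3750²)·9.5349] / (0.3750·√9.5349)
   = [0.462632 + 1.200563] / 1.157949 = 1.436329
d₂ = d₁ − σ√T = 1.436329 − 1.157949 = 0.278380
N(d₁) = 0.924546,  N(d₂) = 0.609640,  e^(−rT) = 0.588522
E₀ = V₀·N(d₁) − D·e^(−rT)·N(d₂)
   = 505.7997·0.924546 − 318.4638·0.588522·0.609640 = 353.374357
B₀ = V₀ − E₀ = 505.7997 − 353.374357 = 152.425343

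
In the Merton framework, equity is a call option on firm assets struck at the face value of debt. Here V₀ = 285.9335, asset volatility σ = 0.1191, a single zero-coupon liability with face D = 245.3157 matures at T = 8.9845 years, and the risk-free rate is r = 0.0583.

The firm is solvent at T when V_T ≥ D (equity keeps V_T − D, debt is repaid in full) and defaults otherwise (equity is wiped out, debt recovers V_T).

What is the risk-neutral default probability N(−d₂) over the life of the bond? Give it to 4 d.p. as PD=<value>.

d₁ = [ln(V₀/D) + (r + σ²/2)T] / (σ√T)
   = [ln(285.9335/245.3157) + (0.0583 + 0.5·0.1191²)·8.9845] / (0.1191·√8.9845)
   = [0.153213 + 0.587518] / 0.356992 = 2.074923
d₂ = d₁ − σ√T = 2.074923 − 0.356992 = 1.717931
risk-neutral PD = N(−d₂) = N(-1.717931) = 0.042905

PD=0.0429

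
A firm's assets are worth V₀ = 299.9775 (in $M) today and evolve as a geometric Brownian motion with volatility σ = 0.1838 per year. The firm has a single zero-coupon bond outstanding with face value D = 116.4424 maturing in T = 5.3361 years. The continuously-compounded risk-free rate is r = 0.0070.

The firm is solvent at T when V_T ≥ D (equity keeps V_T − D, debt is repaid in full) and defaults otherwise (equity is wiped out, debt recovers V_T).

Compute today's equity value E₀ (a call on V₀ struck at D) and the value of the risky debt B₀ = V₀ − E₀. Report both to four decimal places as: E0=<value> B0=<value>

E0=188.0708 B0=111.9067

d₁ = [ln(V₀/D) + (r + σ²/2)T] / (σ√T)
   = [ln(299.9775/116.4424) + (0.0070 + 0.5·0.1838²)·5.3361] / (0.1838·√5.3361)
   = [0.946311 + 0.127486] / 0.424578 = 2.529092
d₂ = d₁ − σ√T = 2.529092 − 0.424578 = 2.104514
N(d₁) = 0.994282,  N(d₂) = 0.982333,  e^(−rT) = 0.963336
E₀ = V₀·N(d₁) − D·e^(−rT)·N(d₂)
   = 299.9775·0.994282 − 116.4424·0.963336·0.982333 = 188.070810
B₀ = V₀ − E₀ = 299.9775 − 188.070810 = 111.906690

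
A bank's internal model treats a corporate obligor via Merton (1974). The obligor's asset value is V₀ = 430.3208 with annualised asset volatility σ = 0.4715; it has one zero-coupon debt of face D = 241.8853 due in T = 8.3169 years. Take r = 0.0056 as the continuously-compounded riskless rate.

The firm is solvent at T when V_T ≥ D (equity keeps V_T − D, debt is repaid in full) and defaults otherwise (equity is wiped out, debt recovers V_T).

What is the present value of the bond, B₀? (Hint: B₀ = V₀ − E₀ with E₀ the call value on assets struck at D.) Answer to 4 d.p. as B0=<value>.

d₁ = [ln(V₀/D) + (r + σ²/2)T] / (σ√T)
   = [ln(430.3208/241.8853) + (0.0056 + 0.5·0.4715²)·8.3169] / (0.4715·√8.3169)
   = [0.576067 + 0.971049] / 1.359761 = 1.137786
d₂ = d₁ − σ√T = 1.137786 − 1.359761 = -0.221975
N(d₁) = 0.872395,  N(d₂) = 0.412167,  e^(−rT) = 0.954493
E₀ = V₀·N(d₁) − D·e^(−rT)·N(d₂)
   = 430.3208·0.872395 − 241.8853·0.954493·0.412167 = 280.249529
B₀ = V₀ − E₀ = 430.3208 − 280.249529 = 150.071271

B0=150.0713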